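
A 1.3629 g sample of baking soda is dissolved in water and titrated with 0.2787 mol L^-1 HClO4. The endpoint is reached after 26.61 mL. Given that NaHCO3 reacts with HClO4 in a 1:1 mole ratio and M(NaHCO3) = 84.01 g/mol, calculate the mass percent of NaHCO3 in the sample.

45.7%

n(HClO4) = 0.2787 x 0.02661 = 0.007416 mol.
n(NaHCO3) = 0.007416 / 1 = 0.007416 mol.
mass of NaHCO3 = 0.007416 x 84.01 = 0.6230 g.
% purity = 0.6230 / 1.3629 x 100 = 45.7%.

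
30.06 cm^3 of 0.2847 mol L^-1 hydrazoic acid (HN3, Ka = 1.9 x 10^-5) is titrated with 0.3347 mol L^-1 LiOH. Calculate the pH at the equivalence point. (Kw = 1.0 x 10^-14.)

n(HN3) = 0.2847 x 0.03006 = 0.008558 mol; V(LiOH) at equivalence = 0.008558/0.3347 = 0.02557 L.
At equivalence all the acid is converted to N3-; total volume = 0.03006 + 0.02557 = 0.05563 L, so [N3-] = 0.008558/0.05563 = 0.1538 M.
Kb = Kw/Ka = 1.0e-14 / 1.9 x 10^-5 = 5.26e-10.
[OH^-] = sqrt(Kb x [N3-]) = sqrt(5.26e-10 x 0.1538) = 9.00e-6 M.
pOH = 5.05, so pH = 14.00 - 5.05 = 8.95.

8.95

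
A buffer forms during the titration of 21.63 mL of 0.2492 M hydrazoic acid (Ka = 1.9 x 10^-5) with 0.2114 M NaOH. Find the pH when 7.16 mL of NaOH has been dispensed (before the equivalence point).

Initial n(HN3) = 0.2492 x 0.02163 = 0.005390 mol.
n(NaOH) added = 0.2114 x 0.007160 = 0.001514 mol, converting that many moles of HN3 to N3-.
Remaining n(HN3) = 0.003877 mol; n(N3-) = 0.001514 mol.
By Henderson-Hasselbalch, pH = pKa + log([A^-]/[HA]) = 4.72 + log(0.001514/0.003877) = 4.72 + (-0.41) = 4.31.

4.31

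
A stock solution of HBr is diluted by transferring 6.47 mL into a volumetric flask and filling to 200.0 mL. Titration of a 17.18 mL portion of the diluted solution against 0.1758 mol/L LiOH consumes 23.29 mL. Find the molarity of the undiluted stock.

n(LiOH) = 0.1758 x 0.02329 = 0.004094 mol.
n(HBr) in the aliquot = 0.004094 mol.
[diluted HBr] = 0.004094 / 0.01718 = 0.2383 M.
Dilution factor = 200.0/6.470 = 30.91, so [stock] = 0.2383 x 30.91 = 7.37 M.

7.37 M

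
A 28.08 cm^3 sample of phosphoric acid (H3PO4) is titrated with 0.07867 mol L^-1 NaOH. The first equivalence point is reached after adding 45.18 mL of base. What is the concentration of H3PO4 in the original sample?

n(NaOH) = 0.07867 x 0.04518 = 0.003554 mol.
At the first equivalence point, 1 mol OH^- react per mol H3PO4, so n(H3PO4) = 0.003554 / 1 = 0.003554 mol.
[H3PO4] = 0.003554 / 0.02808 L = 0.127 M.

0.127 M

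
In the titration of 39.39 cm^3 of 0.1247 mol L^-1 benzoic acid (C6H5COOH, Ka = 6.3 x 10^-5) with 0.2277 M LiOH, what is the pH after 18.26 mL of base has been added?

Initial n(C6H5COOH) = 0.1247 x 0.03939 = 0.004912 mol.
n(LiOH) added = 0.2277 x 0.01826 = 0.004158 mol, converting that many moles of C6H5COOH to C6H5COO-.
Remaining n(C6H5COOH) = 0.0007541 mol; n(C6H5COO-) = 0.004158 mol.
By Henderson-Hasselbalch, pH = pKa + log([A^-]/[HA]) = 4.20 + log(0.004158/0.0007541) = 4.20 + (+0.74) = 4.94.

4.94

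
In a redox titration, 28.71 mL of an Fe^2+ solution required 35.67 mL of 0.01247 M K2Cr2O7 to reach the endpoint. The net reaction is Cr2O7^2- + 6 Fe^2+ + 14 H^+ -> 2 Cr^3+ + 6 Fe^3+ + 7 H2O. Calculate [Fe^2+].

n(K2Cr2O7) = 0.01247 x 0.03567 = 0.0004448 mol.
From the balanced equation, 1 mol K2Cr2O7 reacts with 6 mol Fe^2+, so n(Fe^2+) = 0.0004448 x 6/1 = 0.002669 mol.
[Fe^2+] = 0.002669 / 0.02871 L = 0.0930 M.

0.0930 M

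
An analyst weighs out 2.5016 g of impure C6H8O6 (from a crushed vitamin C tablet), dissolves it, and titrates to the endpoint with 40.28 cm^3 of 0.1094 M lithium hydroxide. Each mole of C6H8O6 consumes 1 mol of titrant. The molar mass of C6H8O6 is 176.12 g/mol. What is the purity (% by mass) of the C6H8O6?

n(LiOH) = 0.1094 x 0.04028 = 0.004407 mol.
n(C6H8O6) = 0.004407 / 1 = 0.004407 mol.
mass of C6H8O6 = 0.004407 x 176.12 = 0.7761 g.
% purity = 0.7761 / 2.5016 x 100 = 31.0%.

31.0%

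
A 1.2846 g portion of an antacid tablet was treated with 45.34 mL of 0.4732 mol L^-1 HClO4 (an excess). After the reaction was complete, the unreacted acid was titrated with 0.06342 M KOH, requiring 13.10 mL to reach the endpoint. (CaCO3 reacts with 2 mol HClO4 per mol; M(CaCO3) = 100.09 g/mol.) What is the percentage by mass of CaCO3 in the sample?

Total n(HClO4) added = 0.4732 x 0.04534 = 0.02145 mol.
n(KOH) used = 0.06342 x 0.01310 = 0.0008308 mol, which equals the excess n(HClO4).
So n(HClO4) consumed by the sample = 0.02145 - 0.0008308 = 0.02062 mol.
n(CaCO3) = 0.02062 / 2 = 0.01031 mol.
mass CaCO3 = 0.01031 x 100.09 = 1.032 g, so %CaCO3 = 1.032/1.2846 x 100 = 80.3%.

80.3%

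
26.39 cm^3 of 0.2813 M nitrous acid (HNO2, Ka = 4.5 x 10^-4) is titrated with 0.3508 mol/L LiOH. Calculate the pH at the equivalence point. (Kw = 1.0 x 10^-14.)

8.27

n(HNO2) = 0.2813 x 0.02639 = 0.007424 mol; V(LiOH) at equivalence = 0.007424/0.3508 = 0.02116 L.
At equivalence all the acid is converted to NO2-; total volume = 0.02639 + 0.02116 = 0.04755 L, so [NO2-] = 0.007424/0.04755 = 0.1561 M.
Kb = Kw/Ka = 1.0e-14 / 4.5 x 10^-4 = 2.22e-11.
[OH^-] = sqrt(Kb x [NO2-]) = sqrt(2.22e-11 x 0.1561) = 1.86e-6 M.
pOH = 5.73, so pH = 14.00 - 5.73 = 8.27.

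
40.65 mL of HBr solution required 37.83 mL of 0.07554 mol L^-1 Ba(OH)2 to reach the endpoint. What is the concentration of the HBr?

0.141 M

n(Ba(OH)2) delivered = 0.07554 x 0.03783 = 0.002858 mol.
The reaction is 2 HBr + 1 Ba(OH)2, so n(HBr) = 0.002858 x 2/1 = 0.005715 mol.
[HBr] = 0.005715 mol / 0.04065 L = 0.141 M.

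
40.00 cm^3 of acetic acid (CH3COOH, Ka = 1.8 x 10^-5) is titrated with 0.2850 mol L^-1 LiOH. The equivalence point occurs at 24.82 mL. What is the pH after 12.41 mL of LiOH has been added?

12.41 mL is exactly half the equivalence volume (24.82/2), i.e. the half-equivalence point.
There, n(HA) = n(A^-), so pH = pKa = -log(1.8 x 10^-5) = 4.74.

4.74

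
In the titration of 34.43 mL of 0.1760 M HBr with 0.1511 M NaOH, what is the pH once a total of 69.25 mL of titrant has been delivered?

12.63

n(acid) = 0.1760 x 0.03443 = 0.006060 mol; n(NaOH) added = 0.1511 x 0.06925 = 0.01046 mol.
Base is in excess by 0.01046 - 0.006060 = 0.004404 mol in a total volume of 0.1037 L.
[OH^-] = 0.004404/0.1037 = 0.04248 M, so pOH = 1.37 and pH = 14.00 - 1.37 = 12.63.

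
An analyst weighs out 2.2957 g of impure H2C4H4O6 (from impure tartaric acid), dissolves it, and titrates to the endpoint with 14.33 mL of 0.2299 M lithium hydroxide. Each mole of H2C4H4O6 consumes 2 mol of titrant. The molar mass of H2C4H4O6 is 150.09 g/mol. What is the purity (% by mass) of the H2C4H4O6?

n(LiOH) = 0.2299 x 0.01433 = 0.003294 mol.
n(H2C4H4O6) = 0.003294 / 2 = 0.001647 mol.
mass of H2C4H4O6 = 0.001647 x 150.09 = 0.2472 g.
% purity = 0.2472 / 2.2957 x 100 = 10.8%.

10.8%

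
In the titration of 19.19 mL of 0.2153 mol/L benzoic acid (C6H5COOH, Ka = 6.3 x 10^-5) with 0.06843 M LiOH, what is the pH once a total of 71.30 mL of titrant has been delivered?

n(acid) = 0.2153 x 0.01919 = 0.004132 mol; n(LiOH) added = 0.06843 x 0.07130 = 0.004879 mol.
Base is in excess by 0.004879 - 0.004132 = 0.0007475 mol in a total volume of 0.09049 L.
[OH^-] = 0.0007475/0.09049 = 0.008260 M, so pOH = 2.08 and pH = 14.00 - 2.08 = 11.92.

11.92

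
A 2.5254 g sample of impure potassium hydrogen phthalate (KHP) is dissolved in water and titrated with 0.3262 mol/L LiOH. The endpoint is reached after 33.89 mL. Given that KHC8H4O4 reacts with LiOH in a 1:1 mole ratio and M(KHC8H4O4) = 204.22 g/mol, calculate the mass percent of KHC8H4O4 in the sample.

n(LiOH) = 0.3262 x 0.03389 = 0.01105 mol.
n(KHC8H4O4) = 0.01105 / 1 = 0.01105 mol.
mass of KHC8H4O4 = 0.01105 x 204.22 = 2.258 g.
% purity = 2.258 / 2.5254 x 100 = 89.4%.

89.4%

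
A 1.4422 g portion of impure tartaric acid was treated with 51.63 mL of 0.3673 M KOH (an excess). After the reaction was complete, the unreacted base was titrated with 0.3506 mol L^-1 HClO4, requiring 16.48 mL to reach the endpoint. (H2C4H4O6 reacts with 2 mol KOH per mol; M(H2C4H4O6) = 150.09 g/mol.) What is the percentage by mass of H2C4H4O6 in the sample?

68.6%

Total n(KOH) added = 0.3673 x 0.05163 = 0.01896 mol.
n(HClO4) used = 0.3506 x 0.01648 = 0.005778 mol, which equals the excess n(KOH).
So n(KOH) consumed by the sample = 0.01896 - 0.005778 = 0.01319 mol.
n(H2C4H4O6) = 0.01319 / 2 = 0.006593 mol.
mass H2C4H4O6 = 0.006593 x 150.09 = 0.9895 g, so %H2C4H4O6 = 0.9895/1.4422 x 100 = 68.6%.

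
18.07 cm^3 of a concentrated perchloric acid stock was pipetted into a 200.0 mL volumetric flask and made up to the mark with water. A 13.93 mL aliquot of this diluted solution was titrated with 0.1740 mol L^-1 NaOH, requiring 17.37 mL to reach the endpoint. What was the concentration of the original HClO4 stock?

2.40 M

n(NaOH) = 0.1740 x 0.01737 = 0.003022 mol.
n(HClO4) in the aliquot = 0.003022 mol.
[diluted HClO4] = 0.003022 / 0.01393 = 0.2170 M.
Dilution factor = 200.0/18.07 = 11.07, so [stock] = 0.2170 x 11.07 = 2.40 M.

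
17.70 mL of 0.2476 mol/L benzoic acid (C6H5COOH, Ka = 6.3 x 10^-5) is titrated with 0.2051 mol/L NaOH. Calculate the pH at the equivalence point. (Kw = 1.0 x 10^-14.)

n(C6H5COOH) = 0.2476 x 0.01770 = 0.004383 mol; V(NaOH) at equivalence = 0.004383/0.2051 = 0.02137 L.
At equivalence all the acid is converted to C6H5COO-; total volume = 0.01770 + 0.02137 = 0.03907 L, so [C6H5COO-] = 0.004383/0.03907 = 0.1122 M.
Kb = Kw/Ka = 1.0e-14 / 6.3 x 10^-5 = 1.59e-10.
[OH^-] = sqrt(Kb x [C6H5COO-]) = sqrt(1.59e-10 x 0.1122) = 4.22e-6 M.
pOH = 5.37, so pH = 14.00 - 5.37 = 8.63.

8.63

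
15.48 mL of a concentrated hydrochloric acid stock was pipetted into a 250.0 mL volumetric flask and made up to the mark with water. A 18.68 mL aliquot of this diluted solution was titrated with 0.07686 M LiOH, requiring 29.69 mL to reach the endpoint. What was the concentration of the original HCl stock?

1.97 M

n(LiOH) = 0.07686 x 0.02969 = 0.002282 mol.
n(HCl) in the aliquot = 0.002282 mol.
[diluted HCl] = 0.002282 / 0.01868 = 0.1222 M.
Dilution factor = 250.0/15.48 = 16.15, so [stock] = 0.1222 x 16.15 = 1.97 M.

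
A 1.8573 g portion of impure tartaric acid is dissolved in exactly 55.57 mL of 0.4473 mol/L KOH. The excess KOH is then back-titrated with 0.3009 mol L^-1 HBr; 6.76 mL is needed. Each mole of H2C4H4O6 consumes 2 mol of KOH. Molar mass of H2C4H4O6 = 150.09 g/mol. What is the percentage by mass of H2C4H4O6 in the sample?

Total n(KOH) added = 0.4473 x 0.05557 = 0.02486 mol.
n(HBr) used = 0.3009 x 0.006760 = 0.002034 mol, which equals the excess n(KOH).
So n(KOH) consumed by the sample = 0.02486 - 0.002034 = 0.02282 mol.
n(H2C4H4O6) = 0.02282 / 2 = 0.01141 mol.
mass H2C4H4O6 = 0.01141 x 150.09 = 1.713 g, so %H2C4H4O6 = 1.713/1.8573 x 100 = 92.2%.

92.2%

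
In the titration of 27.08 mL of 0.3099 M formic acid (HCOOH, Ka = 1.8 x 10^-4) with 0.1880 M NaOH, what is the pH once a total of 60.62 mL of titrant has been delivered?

n(acid) = 0.3099 x 0.02708 = 0.008392 mol; n(NaOH) added = 0.1880 x 0.06062 = 0.01140 mol.
Base is in excess by 0.01140 - 0.008392 = 0.003004 mol in a total volume of 0.08770 L.
[OH^-] = 0.003004/0.08770 = 0.03426 M, so pOH = 1.47 and pH = 14.00 - 1.47 = 12.53.

12.53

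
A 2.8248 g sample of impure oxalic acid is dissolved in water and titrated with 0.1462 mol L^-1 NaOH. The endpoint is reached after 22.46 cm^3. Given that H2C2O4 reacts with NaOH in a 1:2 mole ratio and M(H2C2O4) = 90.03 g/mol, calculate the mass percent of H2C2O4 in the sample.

5.23%

n(NaOH) = 0.1462 x 0.02246 = 0.003284 mol.
n(H2C2O4) = 0.003284 / 2 = 0.001642 mol.
mass of H2C2O4 = 0.001642 x 90.03 = 0.1478 g.
% purity = 0.1478 / 2.8248 x 100 = 5.23%.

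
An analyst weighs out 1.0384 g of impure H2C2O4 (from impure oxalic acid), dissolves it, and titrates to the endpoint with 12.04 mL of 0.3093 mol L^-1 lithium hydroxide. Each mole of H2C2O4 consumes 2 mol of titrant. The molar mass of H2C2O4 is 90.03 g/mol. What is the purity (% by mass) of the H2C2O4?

16.1%

n(LiOH) = 0.3093 x 0.01204 = 0.003724 mol.
n(H2C2O4) = 0.003724 / 2 = 0.001862 mol.
mass of H2C2O4 = 0.001862 x 90.03 = 0.1676 g.
% purity = 0.1676 / 1.0384 x 100 = 16.1%.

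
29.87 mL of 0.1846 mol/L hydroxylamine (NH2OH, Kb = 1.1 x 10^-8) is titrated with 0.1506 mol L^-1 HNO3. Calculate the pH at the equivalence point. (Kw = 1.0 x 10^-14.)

3.56

n(NH2OH) = 0.1846 x 0.02987 = 0.005514 mol; V(HNO3) at equivalence = 0.005514/0.1506 = 0.03661 L.
At equivalence the base is fully converted to NH3OH+; total volume = 0.06648 L, so [NH3OH+] = 0.005514/0.06648 = 0.08294 M.
Ka(NH3OH+) = Kw/Kb = 1.0e-14 / 1.1 x 10^-8 = 9.09e-7.
[H^+] = sqrt(Ka x [NH3OH+]) = sqrt(9.09e-7 x 0.08294) = 0.000275 M.
pH = -log(0.000275) = 3.56.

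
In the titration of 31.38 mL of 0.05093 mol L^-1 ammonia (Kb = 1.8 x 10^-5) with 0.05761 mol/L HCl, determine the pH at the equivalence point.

5.41

n(NH3) = 0.05093 x 0.03138 = 0.001598 mol; V(HCl) at equivalence = 0.001598/0.05761 = 0.02774 L.
At equivalence the base is fully converted to NH4+; total volume = 0.05912 L, so [NH4+] = 0.001598/0.05912 = 0.02703 M.
Ka(NH4+) = Kw/Kb = 1.0e-14 / 1.8 x 10^-5 = 5.56e-10.
[H^+] = sqrt(Ka x [NH4+]) = sqrt(5.56e-10 x 0.02703) = 3.88e-6 M.
pH = -log(3.88e-6) = 5.41.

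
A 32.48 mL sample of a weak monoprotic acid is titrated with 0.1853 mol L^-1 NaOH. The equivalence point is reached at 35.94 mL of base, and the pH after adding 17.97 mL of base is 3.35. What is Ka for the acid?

17.97 mL is half of the equivalence volume, so this is the half-equivalence point where [HA] = [A^-].
At half-equivalence pH = pKa, so pKa = 3.35.
Ka = 10^(-3.35) = 4.5 x 10^-4.

4.5 x 10^-4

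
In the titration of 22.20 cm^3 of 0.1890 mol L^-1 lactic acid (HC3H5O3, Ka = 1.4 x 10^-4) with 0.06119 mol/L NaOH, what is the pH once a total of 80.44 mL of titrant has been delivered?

11.85

n(acid) = 0.1890 x 0.02220 = 0.004196 mol; n(NaOH) added = 0.06119 x 0.08044 = 0.004922 mol.
Base is in excess by 0.004922 - 0.004196 = 0.0007263 mol in a total volume of 0.1026 L.
[OH^-] = 0.0007263/0.1026 = 0.007076 M, so pOH = 2.15 and pH = 14.00 - 2.15 = 11.85.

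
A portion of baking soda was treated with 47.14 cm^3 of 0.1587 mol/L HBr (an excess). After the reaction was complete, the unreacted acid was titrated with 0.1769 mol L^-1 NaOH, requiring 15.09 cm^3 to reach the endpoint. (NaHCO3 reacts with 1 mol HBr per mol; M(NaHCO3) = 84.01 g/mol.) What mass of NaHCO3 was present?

Total n(HBr) added = 0.1587 x 0.04714 = 0.007481 mol.
n(NaOH) used = 0.1769 x 0.01509 = 0.002669 mol, which equals the excess n(HBr).
So n(HBr) consumed by the sample = 0.007481 - 0.002669 = 0.004812 mol.
n(NaHCO3) = 0.004812 / 1 = 0.004812 mol.
mass = 0.004812 mol x 84.01 g/mol = 0.404 g.

0.404 g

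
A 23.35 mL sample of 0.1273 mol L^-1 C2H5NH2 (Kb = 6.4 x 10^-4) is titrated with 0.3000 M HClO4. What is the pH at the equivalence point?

5.93

n(C2H5NH2) = 0.1273 x 0.02335 = 0.002972 mol; V(HClO4) at equivalence = 0.002972/0.3000 = 0.009908 L.
At equivalence the base is fully converted to C2H5NH3+; total volume = 0.03326 L, so [C2H5NH3+] = 0.002972/0.03326 = 0.08938 M.
Ka(C2H5NH3+) = Kw/Kb = 1.0e-14 / 6.4 x 10^-4 = 1.56e-11.
[H^+] = sqrt(Ka x [C2H5NH3+]) = sqrt(1.56e-11 x 0.08938) = 1.18e-6 M.
pH = -log(1.18e-6) = 5.93.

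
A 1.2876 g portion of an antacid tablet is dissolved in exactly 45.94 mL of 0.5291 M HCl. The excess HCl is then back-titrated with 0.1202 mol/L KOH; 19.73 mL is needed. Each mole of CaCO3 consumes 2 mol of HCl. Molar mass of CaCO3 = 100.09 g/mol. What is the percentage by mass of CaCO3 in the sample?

Total n(HCl) added = 0.5291 x 0.04594 = 0.02431 mol.
n(KOH) used = 0.1202 x 0.01973 = 0.002372 mol, which equals the excess n(HCl).
So n(HCl) consumed by the sample = 0.02431 - 0.002372 = 0.02194 mol.
n(CaCO3) = 0.02194 / 2 = 0.01097 mol.
mass CaCO3 = 0.01097 x 100.09 = 1.098 g, so %CaCO3 = 1.098/1.2876 x 100 = 85.3%.

85.3%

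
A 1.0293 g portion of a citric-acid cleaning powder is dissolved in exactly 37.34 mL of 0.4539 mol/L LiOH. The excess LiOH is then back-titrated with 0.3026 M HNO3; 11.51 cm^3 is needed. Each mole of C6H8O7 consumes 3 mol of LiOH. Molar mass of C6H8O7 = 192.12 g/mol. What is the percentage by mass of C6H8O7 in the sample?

Total n(LiOH) added = 0.4539 x 0.03734 = 0.01695 mol.
n(HNO3) used = 0.3026 x 0.01151 = 0.003483 mol, which equals the excess n(LiOH).
So n(LiOH) consumed by the sample = 0.01695 - 0.003483 = 0.01347 mol.
n(C6H8O7) = 0.01347 / 3 = 0.004489 mol.
mass C6H8O7 = 0.004489 x 192.12 = 0.8623 g, so %C6H8O7 = 0.8623/1.0293 x 100 = 83.8%.

83.8%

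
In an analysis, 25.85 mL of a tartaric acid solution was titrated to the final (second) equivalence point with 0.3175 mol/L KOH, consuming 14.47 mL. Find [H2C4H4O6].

0.0889 M

n(KOH) = 0.3175 x 0.01447 = 0.004594 mol.
At the final (second) equivalence point, 2 mol OH^- react per mol H2C4H4O6, so n(H2C4H4O6) = 0.004594 / 2 = 0.002297 mol.
[H2C4H4O6] = 0.002297 / 0.02585 L = 0.0889 M.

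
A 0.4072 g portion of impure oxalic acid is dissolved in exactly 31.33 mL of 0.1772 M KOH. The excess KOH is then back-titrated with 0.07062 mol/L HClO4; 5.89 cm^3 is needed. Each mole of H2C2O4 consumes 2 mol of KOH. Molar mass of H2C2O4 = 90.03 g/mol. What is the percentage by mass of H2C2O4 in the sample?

Total n(KOH) added = 0.1772 x 0.03133 = 0.005552 mol.
n(HClO4) used = 0.07062 x 0.005890 = 0.0004160 mol, which equals the excess n(KOH).
So n(KOH) consumed by the sample = 0.005552 - 0.0004160 = 0.005136 mol.
n(H2C2O4) = 0.005136 / 2 = 0.002568 mol.
mass H2C2O4 = 0.002568 x 90.03 = 0.2312 g, so %H2C2O4 = 0.2312/0.4072 x 100 = 56.8%.

56.8%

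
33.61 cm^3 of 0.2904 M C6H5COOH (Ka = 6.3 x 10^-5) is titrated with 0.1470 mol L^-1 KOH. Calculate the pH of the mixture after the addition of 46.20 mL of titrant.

4.56

Initial n(C6H5COOH) = 0.2904 x 0.03361 = 0.009760 mol.
n(KOH) added = 0.1470 x 0.04620 = 0.006791 mol, converting that many moles of C6H5COOH to C6H5COO-.
Remaining n(C6H5COOH) = 0.002969 mol; n(C6H5COO-) = 0.006791 mol.
By Henderson-Hasselbalch, pH = pKa + log([A^-]/[HA]) = 4.20 + log(0.006791/0.002969) = 4.20 + (+0.36) = 4.56.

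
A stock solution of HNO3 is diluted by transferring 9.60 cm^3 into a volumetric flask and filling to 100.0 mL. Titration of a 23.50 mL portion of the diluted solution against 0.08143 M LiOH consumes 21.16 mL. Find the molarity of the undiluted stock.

0.764 M

n(LiOH) = 0.08143 x 0.02116 = 0.001723 mol.
n(HNO3) in the aliquot = 0.001723 mol.
[diluted HNO3] = 0.001723 / 0.02350 = 0.07332 M.
Dilution factor = 100.0/9.600 = 10.42, so [stock] = 0.07332 x 10.42 = 0.764 M.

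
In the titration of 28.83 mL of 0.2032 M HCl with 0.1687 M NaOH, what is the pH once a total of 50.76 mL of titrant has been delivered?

12.53

n(acid) = 0.2032 x 0.02883 = 0.005858 mol; n(NaOH) added = 0.1687 x 0.05076 = 0.008563 mol.
Base is in excess by 0.008563 - 0.005858 = 0.002705 mol in a total volume of 0.07959 L.
[OH^-] = 0.002705/0.07959 = 0.03399 M, so pOH = 1.47 and pH = 14.00 - 1.47 = 12.53.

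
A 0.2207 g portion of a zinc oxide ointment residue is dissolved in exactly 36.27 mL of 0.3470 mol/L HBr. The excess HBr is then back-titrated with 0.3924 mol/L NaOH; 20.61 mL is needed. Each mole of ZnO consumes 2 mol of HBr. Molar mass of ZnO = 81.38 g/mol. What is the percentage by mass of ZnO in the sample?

Total n(HBr) added = 0.3470 x 0.03627 = 0.01259 mol.
n(NaOH) used = 0.3924 x 0.02061 = 0.008087 mol, which equals the excess n(HBr).
So n(HBr) consumed by the sample = 0.01259 - 0.008087 = 0.004498 mol.
n(ZnO) = 0.004498 / 2 = 0.002249 mol.
mass ZnO = 0.002249 x 81.38 = 0.1830 g, so %ZnO = 0.1830/0.2207 x 100 = 82.9%.

82.9%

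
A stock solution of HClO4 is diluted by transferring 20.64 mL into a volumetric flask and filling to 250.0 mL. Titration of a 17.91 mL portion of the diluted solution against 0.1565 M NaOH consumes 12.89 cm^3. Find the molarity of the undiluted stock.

n(NaOH) = 0.1565 x 0.01289 = 0.002017 mol.
n(HClO4) in the aliquot = 0.002017 mol.
[diluted HClO4] = 0.002017 / 0.01791 = 0.1126 M.
Dilution factor = 250.0/20.64 = 12.11, so [stock] = 0.1126 x 12.11 = 1.36 M.

1.36 M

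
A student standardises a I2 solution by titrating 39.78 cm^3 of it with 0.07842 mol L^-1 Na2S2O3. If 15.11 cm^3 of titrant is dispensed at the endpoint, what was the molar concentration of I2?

n(Na2S2O3) = 0.07842 x 0.01511 = 0.001185 mol.
From the balanced equation, 2 mol Na2S2O3 reacts with 1 mol I2, so n(I2) = 0.001185 x 1/2 = 0.0005925 mol.
[I2] = 0.0005925 / 0.03978 L = 0.0149 M.

0.0149 M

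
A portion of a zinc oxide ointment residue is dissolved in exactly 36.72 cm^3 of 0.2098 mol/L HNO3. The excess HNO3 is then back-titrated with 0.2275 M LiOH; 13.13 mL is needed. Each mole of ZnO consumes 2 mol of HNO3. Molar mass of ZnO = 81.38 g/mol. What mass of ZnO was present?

Total n(HNO3) added = 0.2098 x 0.03672 = 0.007704 mol.
n(LiOH) used = 0.2275 x 0.01313 = 0.002987 mol, which equals the excess n(HNO3).
So n(HNO3) consumed by the sample = 0.007704 - 0.002987 = 0.004717 mol.
n(ZnO) = 0.004717 / 2 = 0.002358 mol.
mass = 0.002358 mol x 81.38 g/mol = 0.192 g.

0.192 g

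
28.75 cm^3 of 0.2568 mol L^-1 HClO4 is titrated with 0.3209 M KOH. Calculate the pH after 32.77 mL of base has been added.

n(acid) = 0.2568 x 0.02875 = 0.007383 mol; n(KOH) added = 0.3209 x 0.03277 = 0.01052 mol.
Base is in excess by 0.01052 - 0.007383 = 0.003133 mol in a total volume of 0.06152 L.
[OH^-] = 0.003133/0.06152 = 0.05092 M, so pOH = 1.29 and pH = 14.00 - 1.29 = 12.71.

12.71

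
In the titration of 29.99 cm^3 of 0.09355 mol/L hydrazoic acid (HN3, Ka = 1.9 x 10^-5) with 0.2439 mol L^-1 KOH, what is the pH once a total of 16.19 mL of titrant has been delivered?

12.39

n(acid) = 0.09355 x 0.02999 = 0.002806 mol; n(KOH) added = 0.2439 x 0.01619 = 0.003949 mol.
Base is in excess by 0.003949 - 0.002806 = 0.001143 mol in a total volume of 0.04618 L.
[OH^-] = 0.001143/0.04618 = 0.02475 M, so pOH = 1.61 and pH = 14.00 - 1.61 = 12.39.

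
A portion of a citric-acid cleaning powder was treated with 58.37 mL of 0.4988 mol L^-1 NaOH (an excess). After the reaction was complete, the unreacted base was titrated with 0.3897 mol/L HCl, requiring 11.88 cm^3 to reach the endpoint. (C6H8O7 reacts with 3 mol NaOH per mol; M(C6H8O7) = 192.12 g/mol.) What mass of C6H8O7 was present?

Total n(NaOH) added = 0.4988 x 0.05837 = 0.02911 mol.
n(HCl) used = 0.3897 x 0.01188 = 0.004630 mol, which equals the excess n(NaOH).
So n(NaOH) consumed by the sample = 0.02911 - 0.004630 = 0.02449 mol.
n(C6H8O7) = 0.02449 / 3 = 0.008162 mol.
mass = 0.008162 mol x 192.12 g/mol = 1.57 g.

1.57 g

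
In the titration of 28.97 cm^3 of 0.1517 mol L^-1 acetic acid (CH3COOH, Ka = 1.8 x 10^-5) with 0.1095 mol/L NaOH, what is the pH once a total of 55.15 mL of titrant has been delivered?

n(acid) = 0.1517 x 0.02897 = 0.004395 mol; n(NaOH) added = 0.1095 x 0.05515 = 0.006039 mol.
Base is in excess by 0.006039 - 0.004395 = 0.001644 mol in a total volume of 0.08412 L.
[OH^-] = 0.001644/0.08412 = 0.01955 M, so pOH = 1.71 and pH = 14.00 - 1.71 = 12.29.

12.29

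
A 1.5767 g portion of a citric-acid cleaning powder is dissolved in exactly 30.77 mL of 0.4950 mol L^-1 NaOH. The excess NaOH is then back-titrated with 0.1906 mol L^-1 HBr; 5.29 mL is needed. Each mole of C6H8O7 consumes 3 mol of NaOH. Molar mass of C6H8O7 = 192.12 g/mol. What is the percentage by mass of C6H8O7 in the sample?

57.8%

Total n(NaOH) added = 0.4950 x 0.03077 = 0.01523 mol.
n(HBr) used = 0.1906 x 0.005290 = 0.001008 mol, which equals the excess n(NaOH).
So n(NaOH) consumed by the sample = 0.01523 - 0.001008 = 0.01422 mol.
n(C6H8O7) = 0.01422 / 3 = 0.004741 mol.
mass C6H8O7 = 0.004741 x 192.12 = 0.9108 g, so %C6H8O7 = 0.9108/1.5767 x 100 = 57.8%.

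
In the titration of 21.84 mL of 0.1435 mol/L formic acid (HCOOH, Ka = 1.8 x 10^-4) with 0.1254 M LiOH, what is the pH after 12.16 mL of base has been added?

Initial n(HCOOH) = 0.1435 x 0.02184 = 0.003134 mol.
n(LiOH) added = 0.1254 x 0.01216 = 0.001525 mol, converting that many moles of HCOOH to HCOO-.
Remaining n(HCOOH) = 0.001609 mol; n(HCOO-) = 0.001525 mol.
By Henderson-Hasselbalch, pH = pKa + log([A^-]/[HA]) = 3.74 + log(0.001525/0.001609) = 3.74 + (-0.02) = 3.72.

3.72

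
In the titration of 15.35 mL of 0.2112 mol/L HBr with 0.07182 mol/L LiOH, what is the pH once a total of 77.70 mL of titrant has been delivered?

12.40

n(acid) = 0.2112 x 0.01535 = 0.003242 mol; n(LiOH) added = 0.07182 x 0.07770 = 0.005580 mol.
Base is in excess by 0.005580 - 0.003242 = 0.002338 mol in a total volume of 0.09305 L.
[OH^-] = 0.002338/0.09305 = 0.02513 M, so pOH = 1.60 and pH = 14.00 - 1.60 = 12.40.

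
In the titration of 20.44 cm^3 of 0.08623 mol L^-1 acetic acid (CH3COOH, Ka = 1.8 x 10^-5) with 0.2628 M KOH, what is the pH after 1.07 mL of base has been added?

4.02

Initial n(CH3COOH) = 0.08623 x 0.02044 = 0.001763 mol.
n(KOH) added = 0.2628 x 0.001070 = 0.0002812 mol, converting that many moles of CH3COOH to CH3COO-.
Remaining n(CH3COOH) = 0.001481 mol; n(CH3COO-) = 0.0002812 mol.
By Henderson-Hasselbalch, pH = pKa + log([A^-]/[HA]) = 4.74 + log(0.0002812/0.001481) = 4.74 + (-0.72) = 4.02.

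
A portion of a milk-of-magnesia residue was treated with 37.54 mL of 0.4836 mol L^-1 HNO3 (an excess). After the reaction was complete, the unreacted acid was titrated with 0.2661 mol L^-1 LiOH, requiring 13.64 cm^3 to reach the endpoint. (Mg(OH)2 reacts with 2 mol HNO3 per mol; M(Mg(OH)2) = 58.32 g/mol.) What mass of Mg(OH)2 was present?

Total n(HNO3) added = 0.4836 x 0.03754 = 0.01815 mol.
n(LiOH) used = 0.2661 x 0.01364 = 0.003630 mol, which equals the excess n(HNO3).
So n(HNO3) consumed by the sample = 0.01815 - 0.003630 = 0.01452 mol.
n(Mg(OH)2) = 0.01452 / 2 = 0.007262 mol.
mass = 0.007262 mol x 58.32 g/mol = 0.424 g.

0.424 g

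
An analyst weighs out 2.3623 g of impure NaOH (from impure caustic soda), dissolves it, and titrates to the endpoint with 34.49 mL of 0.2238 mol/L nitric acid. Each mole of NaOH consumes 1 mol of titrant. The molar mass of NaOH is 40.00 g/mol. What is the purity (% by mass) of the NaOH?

n(HNO3) = 0.2238 x 0.03449 = 0.007719 mol.
n(NaOH) = 0.007719 / 1 = 0.007719 mol.
mass of NaOH = 0.007719 x 40.00 = 0.3088 g.
% purity = 0.3088 / 2.3623 x 100 = 13.1%.

13.1%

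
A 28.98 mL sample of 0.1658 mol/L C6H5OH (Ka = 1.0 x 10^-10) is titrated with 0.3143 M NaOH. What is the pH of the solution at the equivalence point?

n(C6H5OH) = 0.1658 x 0.02898 = 0.004805 mol; V(NaOH) at equivalence = 0.004805/0.3143 = 0.01529 L.
At equivalence all the acid is converted to C6H5O-; total volume = 0.02898 + 0.01529 = 0.04427 L, so [C6H5O-] = 0.004805/0.04427 = 0.1085 M.
Kb = Kw/Ka = 1.0e-14 / 1.0 x 10^-10 = 0.000100.
[OH^-] = sqrt(Kb x [C6H5O-]) = sqrt(0.000100 x 0.1085) = 0.00329 M.
pOH = 2.48, so pH = 14.00 - 2.48 = 11.52.

11.52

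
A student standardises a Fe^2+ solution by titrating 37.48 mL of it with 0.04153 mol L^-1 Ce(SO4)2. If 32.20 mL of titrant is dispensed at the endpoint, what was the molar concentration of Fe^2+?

0.0357 M

n(Ce(SO4)2) = 0.04153 x 0.03220 = 0.001337 mol.
From the balanced equation, 1 mol Ce(SO4)2 reacts with 1 mol Fe^2+, so n(Fe^2+) = 0.001337 x 1/1 = 0.001337 mol.
[Fe^2+] = 0.001337 / 0.03748 L = 0.0357 M.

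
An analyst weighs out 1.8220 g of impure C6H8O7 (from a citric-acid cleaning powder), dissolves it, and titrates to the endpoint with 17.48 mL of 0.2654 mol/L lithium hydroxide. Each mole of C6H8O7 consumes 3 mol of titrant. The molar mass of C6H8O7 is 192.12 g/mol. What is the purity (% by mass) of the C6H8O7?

16.3%

n(LiOH) = 0.2654 x 0.01748 = 0.004639 mol.
n(C6H8O7) = 0.004639 / 3 = 0.001546 mol.
mass of C6H8O7 = 0.001546 x 192.12 = 0.2971 g.
% purity = 0.2971 / 1.8220 x 100 = 16.3%.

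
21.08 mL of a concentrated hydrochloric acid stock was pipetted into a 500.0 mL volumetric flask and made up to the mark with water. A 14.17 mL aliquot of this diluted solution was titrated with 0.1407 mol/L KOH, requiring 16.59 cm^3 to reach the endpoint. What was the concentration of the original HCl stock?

3.91 M

n(KOH) = 0.1407 x 0.01659 = 0.002334 mol.
n(HCl) in the aliquot = 0.002334 mol.
[diluted HCl] = 0.002334 / 0.01417 = 0.1647 M.
Dilution factor = 500.0/21.08 = 23.72, so [stock] = 0.1647 x 23.72 = 3.91 M.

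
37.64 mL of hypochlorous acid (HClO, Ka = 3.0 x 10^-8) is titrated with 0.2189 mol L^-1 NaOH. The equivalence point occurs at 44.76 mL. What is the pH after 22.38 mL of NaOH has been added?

22.38 mL is exactly half the equivalence volume (44.76/2), i.e. the half-equivalence point.
There, n(HA) = n(A^-), so pH = pKa = -log(3.0 x 10^-8) = 7.52.

7.52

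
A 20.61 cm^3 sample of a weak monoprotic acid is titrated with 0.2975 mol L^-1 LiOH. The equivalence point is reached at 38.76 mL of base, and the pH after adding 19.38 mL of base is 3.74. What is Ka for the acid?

19.38 mL is half of the equivalence volume, so this is the half-equivalence point where [HA] = [A^-].
At half-equivalence pH = pKa, so pKa = 3.74.
Ka = 10^(-3.74) = 1.8 x 10^-4.

1.8 x 10^-4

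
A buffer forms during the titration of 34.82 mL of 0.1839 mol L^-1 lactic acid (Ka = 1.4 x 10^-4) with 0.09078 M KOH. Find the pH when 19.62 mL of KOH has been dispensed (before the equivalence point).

Initial n(HC3H5O3) = 0.1839 x 0.03482 = 0.006403 mol.
n(KOH) added = 0.09078 x 0.01962 = 0.001781 mol, converting that many moles of HC3H5O3 to C3H5O3-.
Remaining n(HC3H5O3) = 0.004622 mol; n(C3H5O3-) = 0.001781 mol.
By Henderson-Hasselbalch, pH = pKa + log([A^-]/[HA]) = 3.85 + log(0.001781/0.004622) = 3.85 + (-0.41) = 3.44.

3.44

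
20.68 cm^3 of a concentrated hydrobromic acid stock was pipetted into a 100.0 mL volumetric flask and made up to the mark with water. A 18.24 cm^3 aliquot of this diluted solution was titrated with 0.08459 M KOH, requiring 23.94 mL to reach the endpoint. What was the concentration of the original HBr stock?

0.537 M

n(KOH) = 0.08459 x 0.02394 = 0.002025 mol.
n(HBr) in the aliquot = 0.002025 mol.
[diluted HBr] = 0.002025 / 0.01824 = 0.1110 M.
Dilution factor = 100.0/20.68 = 4.836, so [stock] = 0.1110 x 4.836 = 0.537 M.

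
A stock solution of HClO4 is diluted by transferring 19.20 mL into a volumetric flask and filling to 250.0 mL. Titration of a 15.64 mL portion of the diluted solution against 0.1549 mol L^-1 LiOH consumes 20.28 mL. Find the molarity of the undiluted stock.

2.62 M

n(LiOH) = 0.1549 x 0.02028 = 0.003141 mol.
n(HClO4) in the aliquot = 0.003141 mol.
[diluted HClO4] = 0.003141 / 0.01564 = 0.2009 M.
Dilution factor = 250.0/19.20 = 13.02, so [stock] = 0.2009 x 13.02 = 2.62 M.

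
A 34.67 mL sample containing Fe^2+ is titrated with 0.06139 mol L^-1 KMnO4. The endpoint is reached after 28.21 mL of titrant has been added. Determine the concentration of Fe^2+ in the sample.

0.250 M

n(KMnO4) = 0.06139 x 0.02821 = 0.001732 mol.
From the balanced equation, 1 mol KMnO4 reacts with 5 mol Fe^2+, so n(Fe^2+) = 0.001732 x 5/1 = 0.008659 mol.
[Fe^2+] = 0.008659 / 0.03467 L = 0.250 M.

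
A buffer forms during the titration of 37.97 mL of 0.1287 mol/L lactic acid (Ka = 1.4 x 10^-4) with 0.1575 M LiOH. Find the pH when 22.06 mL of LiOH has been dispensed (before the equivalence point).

4.24

Initial n(HC3H5O3) = 0.1287 x 0.03797 = 0.004887 mol.
n(LiOH) added = 0.1575 x 0.02206 = 0.003474 mol, converting that many moles of HC3H5O3 to C3H5O3-.
Remaining n(HC3H5O3) = 0.001412 mol; n(C3H5O3-) = 0.003474 mol.
By Henderson-Hasselbalch, pH = pKa + log([A^-]/[HA]) = 3.85 + log(0.003474/0.001412) = 3.85 + (+0.39) = 4.24.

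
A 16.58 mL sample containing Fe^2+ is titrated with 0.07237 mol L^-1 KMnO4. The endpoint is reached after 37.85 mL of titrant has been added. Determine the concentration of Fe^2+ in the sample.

n(KMnO4) = 0.07237 x 0.03785 = 0.002739 mol.
From the balanced equation, 1 mol KMnO4 reacts with 5 mol Fe^2+, so n(Fe^2+) = 0.002739 x 5/1 = 0.01370 mol.
[Fe^2+] = 0.01370 / 0.01658 L = 0.826 M.

0.826 M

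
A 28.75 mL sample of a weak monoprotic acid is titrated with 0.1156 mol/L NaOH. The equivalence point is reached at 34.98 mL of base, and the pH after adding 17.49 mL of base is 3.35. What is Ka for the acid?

4.5 x 10^-4

17.49 mL is half of the equivalence volume, so this is the half-equivalence point where [HA] = [A^-].
At half-equivalence pH = pKa, so pKa = 3.35.
Ka = 10^(-3.35) = 4.5 x 10^-4.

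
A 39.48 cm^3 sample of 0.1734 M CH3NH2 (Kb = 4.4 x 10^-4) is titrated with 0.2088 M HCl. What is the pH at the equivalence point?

n(CH3NH2) = 0.1734 x 0.03948 = 0.006846 mol; V(HCl) at equivalence = 0.006846/0.2088 = 0.03279 L.
At equivalence the base is fully converted to CH3NH3+; total volume = 0.07227 L, so [CH3NH3+] = 0.006846/0.07227 = 0.09473 M.
Ka(CH3NH3+) = Kw/Kb = 1.0e-14 / 4.4 x 10^-4 = 2.27e-11.
[H^+] = sqrt(Ka x [CH3NH3+]) = sqrt(2.27e-11 x 0.09473) = 1.47e-6 M.
pH = -log(1.47e-6) = 5.83.

5.83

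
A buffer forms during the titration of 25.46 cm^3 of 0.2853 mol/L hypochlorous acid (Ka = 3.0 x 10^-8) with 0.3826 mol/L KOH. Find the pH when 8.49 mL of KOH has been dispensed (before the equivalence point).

Initial n(HClO) = 0.2853 x 0.02546 = 0.007264 mol.
n(KOH) added = 0.3826 x 0.008490 = 0.003248 mol, converting that many moles of HClO to ClO-.
Remaining n(HClO) = 0.004015 mol; n(ClO-) = 0.003248 mol.
By Henderson-Hasselbalch, pH = pKa + log([A^-]/[HA]) = 7.52 + log(0.003248/0.004015) = 7.52 + (-0.09) = 7.43.

7.43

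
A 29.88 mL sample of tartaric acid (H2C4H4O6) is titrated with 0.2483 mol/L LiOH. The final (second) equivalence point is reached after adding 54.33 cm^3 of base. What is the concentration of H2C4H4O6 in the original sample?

0.226 M

n(LiOH) = 0.2483 x 0.05433 = 0.01349 mol.
At the final (second) equivalence point, 2 mol OH^- react per mol H2C4H4O6, so n(H2C4H4O6) = 0.01349 / 2 = 0.006745 mol.
[H2C4H4O6] = 0.006745 / 0.02988 L = 0.226 M.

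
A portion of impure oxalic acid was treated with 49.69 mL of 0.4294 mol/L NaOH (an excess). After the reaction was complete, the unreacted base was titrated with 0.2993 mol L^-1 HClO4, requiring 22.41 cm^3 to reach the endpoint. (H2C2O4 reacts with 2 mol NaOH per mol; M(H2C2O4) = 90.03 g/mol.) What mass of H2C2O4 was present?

0.659 g

Total n(NaOH) added = 0.4294 x 0.04969 = 0.02134 mol.
n(HClO4) used = 0.2993 x 0.02241 = 0.006707 mol, which equals the excess n(NaOH).
So n(NaOH) consumed by the sample = 0.02134 - 0.006707 = 0.01463 mol.
n(H2C2O4) = 0.01463 / 2 = 0.007315 mol.
mass = 0.007315 mol x 90.03 g/mol = 0.659 g.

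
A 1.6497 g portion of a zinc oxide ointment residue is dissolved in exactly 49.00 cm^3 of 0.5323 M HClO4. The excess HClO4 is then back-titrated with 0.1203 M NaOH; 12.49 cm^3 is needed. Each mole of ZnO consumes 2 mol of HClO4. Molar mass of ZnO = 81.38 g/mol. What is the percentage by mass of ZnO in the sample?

60.6%

Total n(HClO4) added = 0.5323 x 0.04900 = 0.02608 mol.
n(NaOH) used = 0.1203 x 0.01249 = 0.001503 mol, which equals the excess n(HClO4).
So n(HClO4) consumed by the sample = 0.02608 - 0.001503 = 0.02458 mol.
n(ZnO) = 0.02458 / 2 = 0.01229 mol.
mass ZnO = 0.01229 x 81.38 = 1.000 g, so %ZnO = 1.000/1.6497 x 100 = 60.6%.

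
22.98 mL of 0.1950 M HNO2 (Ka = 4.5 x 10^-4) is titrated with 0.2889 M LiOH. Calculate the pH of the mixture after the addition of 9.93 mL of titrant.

3.60

Initial n(HNO2) = 0.1950 x 0.02298 = 0.004481 mol.
n(LiOH) added = 0.2889 x 0.009930 = 0.002869 mol, converting that many moles of HNO2 to NO2-.
Remaining n(HNO2) = 0.001612 mol; n(NO2-) = 0.002869 mol.
By Henderson-Hasselbalch, pH = pKa + log([A^-]/[HA]) = 3.35 + log(0.002869/0.001612) = 3.35 + (+0.25) = 3.60.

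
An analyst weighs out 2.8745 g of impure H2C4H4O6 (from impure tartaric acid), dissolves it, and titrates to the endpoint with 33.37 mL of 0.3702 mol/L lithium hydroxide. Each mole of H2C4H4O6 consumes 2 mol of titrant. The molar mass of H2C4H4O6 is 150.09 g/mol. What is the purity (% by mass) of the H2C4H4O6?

n(LiOH) = 0.3702 x 0.03337 = 0.01235 mol.
n(H2C4H4O6) = 0.01235 / 2 = 0.006177 mol.
mass of H2C4H4O6 = 0.006177 x 150.09 = 0.9271 g.
% purity = 0.9271 / 2.8745 x 100 = 32.3%.

32.3%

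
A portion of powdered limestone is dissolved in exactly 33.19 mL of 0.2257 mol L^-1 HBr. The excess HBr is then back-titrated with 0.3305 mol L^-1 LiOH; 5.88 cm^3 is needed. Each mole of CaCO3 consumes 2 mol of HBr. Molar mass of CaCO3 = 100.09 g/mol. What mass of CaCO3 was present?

Total n(HBr) added = 0.2257 x 0.03319 = 0.007491 mol.
n(LiOH) used = 0.3305 x 0.005880 = 0.001943 mol, which equals the excess n(HBr).
So n(HBr) consumed by the sample = 0.007491 - 0.001943 = 0.005548 mol.
n(CaCO3) = 0.005548 / 2 = 0.002774 mol.
mass = 0.002774 mol x 100.09 g/mol = 0.278 g.

0.278 g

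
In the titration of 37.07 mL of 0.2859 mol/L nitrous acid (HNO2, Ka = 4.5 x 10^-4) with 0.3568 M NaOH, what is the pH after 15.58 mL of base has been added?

3.39

Initial n(HNO2) = 0.2859 x 0.03707 = 0.01060 mol.
n(NaOH) added = 0.3568 x 0.01558 = 0.005559 mol, converting that many moles of HNO2 to NO2-.
Remaining n(HNO2) = 0.005039 mol; n(NO2-) = 0.005559 mol.
By Henderson-Hasselbalch, pH = pKa + log([A^-]/[HA]) = 3.35 + log(0.005559/0.005039) = 3.35 + (+0.04) = 3.39.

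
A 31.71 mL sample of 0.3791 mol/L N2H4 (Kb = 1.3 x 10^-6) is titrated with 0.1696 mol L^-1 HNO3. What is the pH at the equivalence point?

n(N2H4) = 0.3791 x 0.03171 = 0.01202 mol; V(HNO3) at equivalence = 0.01202/0.1696 = 0.07088 L.
At equivalence the base is fully converted to N2H5+; total volume = 0.1026 L, so [N2H5+] = 0.01202/0.1026 = 0.1172 M.
Ka(N2H5+) = Kw/Kb = 1.0e-14 / 1.3 x 10^-6 = 7.69e-9.
[H^+] = sqrt(Ka x [N2H5+]) = sqrt(7.69e-9 x 0.1172) = 3.00e-5 M.
pH = -log(3.00e-5) = 4.52.

4.52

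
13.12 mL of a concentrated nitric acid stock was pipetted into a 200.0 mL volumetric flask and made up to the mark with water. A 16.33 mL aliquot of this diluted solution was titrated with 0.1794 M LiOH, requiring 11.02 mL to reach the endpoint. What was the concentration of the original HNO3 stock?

n(LiOH) = 0.1794 x 0.01102 = 0.001977 mol.
n(HNO3) in the aliquot = 0.001977 mol.
[diluted HNO3] = 0.001977 / 0.01633 = 0.1211 M.
Dilution factor = 200.0/13.12 = 15.24, so [stock] = 0.1211 x 15.24 = 1.85 M.

1.85 M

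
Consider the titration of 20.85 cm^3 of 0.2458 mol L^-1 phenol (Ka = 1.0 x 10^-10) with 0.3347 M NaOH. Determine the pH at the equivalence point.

11.58

n(C6H5OH) = 0.2458 x 0.02085 = 0.005125 mol; V(NaOH) at equivalence = 0.005125/0.3347 = 0.01531 L.
At equivalence all the acid is converted to C6H5O-; total volume = 0.02085 + 0.01531 = 0.03616 L, so [C6H5O-] = 0.005125/0.03616 = 0.1417 M.
Kb = Kw/Ka = 1.0e-14 / 1.0 x 10^-10 = 0.000100.
[OH^-] = sqrt(Kb x [C6H5O-]) = sqrt(0.000100 x 0.1417) = 0.00376 M.
pOH = 2.42, so pH = 14.00 - 2.42 = 11.58.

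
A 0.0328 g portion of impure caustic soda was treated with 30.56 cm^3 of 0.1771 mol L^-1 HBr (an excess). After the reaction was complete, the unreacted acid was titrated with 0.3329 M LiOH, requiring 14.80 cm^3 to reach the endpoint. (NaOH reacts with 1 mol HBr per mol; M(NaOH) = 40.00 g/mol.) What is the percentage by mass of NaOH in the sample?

59.2%

Total n(HBr) added = 0.1771 x 0.03056 = 0.005412 mol.
n(LiOH) used = 0.3329 x 0.01480 = 0.004927 mol, which equals the excess n(HBr).
So n(HBr) consumed by the sample = 0.005412 - 0.004927 = 0.0004853 mol.
n(NaOH) = 0.0004853 / 1 = 0.0004853 mol.
mass NaOH = 0.0004853 x 40.00 = 0.01941 g, so %NaOH = 0.01941/0.0328 x 100 = 59.2%.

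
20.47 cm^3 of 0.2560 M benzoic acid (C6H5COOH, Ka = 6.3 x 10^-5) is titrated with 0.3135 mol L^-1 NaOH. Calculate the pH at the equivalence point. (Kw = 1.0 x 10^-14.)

8.67

n(C6H5COOH) = 0.2560 x 0.02047 = 0.005240 mol; V(NaOH) at equivalence = 0.005240/0.3135 = 0.01672 L.
At equivalence all the acid is converted to C6H5COO-; total volume = 0.02047 + 0.01672 = 0.03719 L, so [C6H5COO-] = 0.005240/0.03719 = 0.1409 M.
Kb = Kw/Ka = 1.0e-14 / 6.3 x 10^-5 = 1.59e-10.
[OH^-] = sqrt(Kb x [C6H5COO-]) = sqrt(1.59e-10 x 0.1409) = 4.73e-6 M.
pOH = 5.33, so pH = 14.00 - 5.33 = 8.67.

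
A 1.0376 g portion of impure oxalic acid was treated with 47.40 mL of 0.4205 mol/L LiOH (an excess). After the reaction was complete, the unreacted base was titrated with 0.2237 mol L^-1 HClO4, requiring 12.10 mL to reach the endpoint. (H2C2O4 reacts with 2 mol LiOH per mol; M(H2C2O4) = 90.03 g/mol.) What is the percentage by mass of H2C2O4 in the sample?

Total n(LiOH) added = 0.4205 x 0.04740 = 0.01993 mol.
n(HClO4) used = 0.2237 x 0.01210 = 0.002707 mol, which equals the excess n(LiOH).
So n(LiOH) consumed by the sample = 0.01993 - 0.002707 = 0.01722 mol.
n(H2C2O4) = 0.01722 / 2 = 0.008612 mol.
mass H2C2O4 = 0.008612 x 90.03 = 0.7754 g, so %H2C2O4 = 0.7754/1.0376 x 100 = 74.7%.

74.7%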